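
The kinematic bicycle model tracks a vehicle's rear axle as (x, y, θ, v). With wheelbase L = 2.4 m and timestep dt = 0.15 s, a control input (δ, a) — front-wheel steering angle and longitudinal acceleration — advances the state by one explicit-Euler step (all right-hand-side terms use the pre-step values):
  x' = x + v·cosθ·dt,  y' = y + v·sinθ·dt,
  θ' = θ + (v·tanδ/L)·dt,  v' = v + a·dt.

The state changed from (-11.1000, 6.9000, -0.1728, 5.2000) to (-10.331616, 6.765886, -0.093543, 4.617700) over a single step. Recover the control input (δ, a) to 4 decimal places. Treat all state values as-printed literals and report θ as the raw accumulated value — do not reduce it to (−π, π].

δ = 0.2392, a = -3.8820

a = (v'−v)/dt = (-0.582300)/0.15 = -3.8820
Δθ = θ'−θ = 0.079257;  (v·dt/L) = 5.2000·0.15/2.4 = 0.325000
tan δ = Δθ·L/(v·dt) = 0.243868  →  δ = 0.2392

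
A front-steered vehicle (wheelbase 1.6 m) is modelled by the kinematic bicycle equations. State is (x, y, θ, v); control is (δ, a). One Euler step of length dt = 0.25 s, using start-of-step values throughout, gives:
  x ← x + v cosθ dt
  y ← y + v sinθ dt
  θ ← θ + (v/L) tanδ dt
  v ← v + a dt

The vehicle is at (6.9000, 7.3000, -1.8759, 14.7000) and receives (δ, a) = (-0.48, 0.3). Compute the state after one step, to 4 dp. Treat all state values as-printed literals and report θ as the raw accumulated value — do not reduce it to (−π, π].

x' = 6.9000 + 14.7000·cos(-1.8759)·0.25 = 5.7961
y' = 7.3000 + 14.7000·sin(-1.8759)·0.25 = 3.7947
θ' = -1.8759 + (14.7000/1.6)·tan(-0.48)·0.25 = -3.0717
v' = 14.7000 + 0.3000·0.25 = 14.7750

(5.7961, 3.7947, -3.0717, 14.7750)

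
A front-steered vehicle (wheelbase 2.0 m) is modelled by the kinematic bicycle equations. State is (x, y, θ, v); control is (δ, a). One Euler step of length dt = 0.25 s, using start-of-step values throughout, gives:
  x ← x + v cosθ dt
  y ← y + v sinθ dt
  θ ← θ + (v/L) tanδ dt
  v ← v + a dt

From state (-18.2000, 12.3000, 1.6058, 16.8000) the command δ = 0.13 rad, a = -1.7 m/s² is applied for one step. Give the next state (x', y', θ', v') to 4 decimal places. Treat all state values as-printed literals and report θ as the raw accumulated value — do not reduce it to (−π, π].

(-18.3470, 16.4974, 1.8803, 16.3750)

x' = -18.2000 + 16.8000·cos(1.6058)·0.25 = -18.3470
y' = 12.3000 + 16.8000·sin(1.6058)·0.25 = 16.4974
θ' = 1.6058 + (16.8000/2.0)·tan(0.13)·0.25 = 1.8803
v' = 16.8000 − 1.7000·0.25 = 16.3750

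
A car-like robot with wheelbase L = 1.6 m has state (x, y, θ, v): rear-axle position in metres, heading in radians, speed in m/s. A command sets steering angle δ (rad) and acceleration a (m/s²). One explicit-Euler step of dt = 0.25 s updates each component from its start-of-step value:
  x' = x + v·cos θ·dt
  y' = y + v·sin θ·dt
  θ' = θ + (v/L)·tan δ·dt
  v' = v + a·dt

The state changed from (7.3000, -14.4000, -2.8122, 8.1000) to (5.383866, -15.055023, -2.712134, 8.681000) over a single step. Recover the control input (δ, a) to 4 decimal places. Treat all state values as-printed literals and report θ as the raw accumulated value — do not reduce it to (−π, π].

δ = 0.0789, a = 2.3240

a = (v'−v)/dt = (0.581000)/0.25 = 2.3240
Δθ = θ'−θ = 0.100066;  (v·dt/L) = 8.1000·0.25/1.6 = 1.265625
tan δ = Δθ·L/(v·dt) = 0.079064  →  δ = 0.0789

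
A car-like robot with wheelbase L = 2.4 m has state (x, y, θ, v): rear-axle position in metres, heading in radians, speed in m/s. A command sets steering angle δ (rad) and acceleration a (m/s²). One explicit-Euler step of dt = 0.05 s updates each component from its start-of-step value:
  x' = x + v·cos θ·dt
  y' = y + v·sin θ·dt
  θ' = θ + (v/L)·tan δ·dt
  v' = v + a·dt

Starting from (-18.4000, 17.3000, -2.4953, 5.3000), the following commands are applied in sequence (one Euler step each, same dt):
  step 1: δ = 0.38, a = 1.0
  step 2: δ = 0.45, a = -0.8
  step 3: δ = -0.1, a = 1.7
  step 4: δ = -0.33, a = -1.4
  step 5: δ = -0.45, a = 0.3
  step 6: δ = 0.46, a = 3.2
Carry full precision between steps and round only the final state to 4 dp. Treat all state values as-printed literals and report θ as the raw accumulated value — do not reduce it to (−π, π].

(-19.6321, 16.2796, -2.4454, 5.5000)

after step 1 (δ=0.38, a=1.0): (-18.611555, 17.140409, -2.451198, 5.350000)
after step 2 (δ=0.45, a=-0.8): (-18.817796, 16.970054, -2.397358, 5.310000)
after step 3 (δ=-0.1, a=1.7): (-19.013100, 16.790202, -2.408457, 5.395000)
after step 4 (δ=-0.33, a=-1.4): (-19.213546, 16.609684, -2.446956, 5.325000)
after step 5 (δ=-0.45, a=0.3): (-19.418102, 16.439256, -2.500544, 5.340000)
after step 6 (δ=0.46, a=3.2): (-19.632094, 16.279580, -2.445426, 5.500000)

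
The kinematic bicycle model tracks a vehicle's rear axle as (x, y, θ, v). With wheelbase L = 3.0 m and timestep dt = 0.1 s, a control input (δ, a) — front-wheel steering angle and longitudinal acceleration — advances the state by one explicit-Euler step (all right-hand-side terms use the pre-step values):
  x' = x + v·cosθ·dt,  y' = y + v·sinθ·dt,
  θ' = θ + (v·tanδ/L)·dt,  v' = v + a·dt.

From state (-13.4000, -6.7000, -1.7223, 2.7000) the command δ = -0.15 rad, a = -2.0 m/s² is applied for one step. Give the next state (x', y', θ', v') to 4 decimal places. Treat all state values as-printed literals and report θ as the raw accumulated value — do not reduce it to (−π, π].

x' = -13.4000 + 2.7000·cos(-1.7223)·0.1 = -13.4407
y' = -6.7000 + 2.7000·sin(-1.7223)·0.1 = -6.9669
θ' = -1.7223 + (2.7000/3.0)·tan(-0.15)·0.1 = -1.7359
v' = 2.7000 − 2.0000·0.1 = 2.5000

(-13.4407, -6.9669, -1.7359, 2.5000)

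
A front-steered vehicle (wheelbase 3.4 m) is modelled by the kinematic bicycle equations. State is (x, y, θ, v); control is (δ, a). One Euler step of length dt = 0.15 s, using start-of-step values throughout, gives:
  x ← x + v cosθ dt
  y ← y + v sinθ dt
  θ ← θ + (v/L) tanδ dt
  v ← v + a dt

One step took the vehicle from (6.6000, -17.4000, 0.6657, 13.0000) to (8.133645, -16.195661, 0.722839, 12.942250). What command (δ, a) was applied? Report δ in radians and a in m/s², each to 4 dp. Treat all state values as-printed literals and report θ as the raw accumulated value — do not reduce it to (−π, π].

δ = 0.0993, a = -0.3850

a = (v'−v)/dt = (-0.057750)/0.15 = -0.3850
Δθ = θ'−θ = 0.057139;  (v·dt/L) = 13.0000·0.15/3.4 = 0.573529
tan δ = Δθ·L/(v·dt) = 0.099627  →  δ = 0.0993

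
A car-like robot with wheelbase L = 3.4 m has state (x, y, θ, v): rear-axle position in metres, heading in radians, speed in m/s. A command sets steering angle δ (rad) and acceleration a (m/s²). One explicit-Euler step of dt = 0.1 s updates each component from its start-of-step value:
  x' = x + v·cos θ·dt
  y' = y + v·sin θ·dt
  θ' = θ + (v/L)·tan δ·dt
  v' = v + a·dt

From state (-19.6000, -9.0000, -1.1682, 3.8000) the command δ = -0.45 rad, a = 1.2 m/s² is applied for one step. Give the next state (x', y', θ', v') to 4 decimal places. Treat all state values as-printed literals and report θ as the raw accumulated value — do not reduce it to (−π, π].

(-19.4511, -9.3496, -1.2222, 3.9200)

x' = -19.6000 + 3.8000·cos(-1.1682)·0.1 = -19.4511
y' = -9.0000 + 3.8000·sin(-1.1682)·0.1 = -9.3496
θ' = -1.1682 + (3.8000/3.4)·tan(-0.45)·0.1 = -1.2222
v' = 3.8000 + 1.2000·0.1 = 3.9200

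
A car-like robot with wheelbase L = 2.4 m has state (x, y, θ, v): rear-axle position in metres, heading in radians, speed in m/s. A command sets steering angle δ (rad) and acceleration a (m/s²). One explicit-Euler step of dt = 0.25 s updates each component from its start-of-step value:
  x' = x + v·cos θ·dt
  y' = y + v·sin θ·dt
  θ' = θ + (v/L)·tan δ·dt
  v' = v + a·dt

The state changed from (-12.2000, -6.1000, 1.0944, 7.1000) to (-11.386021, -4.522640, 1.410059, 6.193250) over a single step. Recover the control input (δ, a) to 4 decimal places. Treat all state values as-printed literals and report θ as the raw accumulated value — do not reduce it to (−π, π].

a = (v'−v)/dt = (-0.906750)/0.25 = -3.6270
Δθ = θ'−θ = 0.315659;  (v·dt/L) = 7.1000·0.25/2.4 = 0.739583
tan δ = Δθ·L/(v·dt) = 0.426807  →  δ = 0.4034

δ = 0.4034, a = -3.6270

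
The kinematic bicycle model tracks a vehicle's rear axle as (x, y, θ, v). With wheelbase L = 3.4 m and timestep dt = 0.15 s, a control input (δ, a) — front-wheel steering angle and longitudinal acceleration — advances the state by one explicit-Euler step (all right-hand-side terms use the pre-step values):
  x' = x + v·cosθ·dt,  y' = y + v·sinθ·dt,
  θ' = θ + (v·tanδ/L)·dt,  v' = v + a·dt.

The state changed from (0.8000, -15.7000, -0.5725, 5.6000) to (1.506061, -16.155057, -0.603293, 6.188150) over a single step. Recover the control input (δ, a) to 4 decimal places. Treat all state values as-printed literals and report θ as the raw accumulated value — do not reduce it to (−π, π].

a = (v'−v)/dt = (0.588150)/0.15 = 3.9210
Δθ = θ'−θ = -0.030793;  (v·dt/L) = 5.6000·0.15/3.4 = 0.247059
tan δ = Δθ·L/(v·dt) = -0.124638  →  δ = -0.1240

δ = -0.1240, a = 3.9210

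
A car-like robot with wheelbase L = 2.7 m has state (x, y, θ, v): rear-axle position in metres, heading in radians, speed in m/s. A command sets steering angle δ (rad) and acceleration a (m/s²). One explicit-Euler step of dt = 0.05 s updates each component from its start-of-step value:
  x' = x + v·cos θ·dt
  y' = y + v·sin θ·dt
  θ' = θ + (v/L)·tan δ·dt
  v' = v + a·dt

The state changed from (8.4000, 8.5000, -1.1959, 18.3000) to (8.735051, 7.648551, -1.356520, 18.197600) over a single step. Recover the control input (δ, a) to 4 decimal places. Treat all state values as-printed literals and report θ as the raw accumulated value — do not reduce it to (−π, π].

a = (v'−v)/dt = (-0.102400)/0.05 = -2.0480
Δθ = θ'−θ = -0.160620;  (v·dt/L) = 18.3000·0.05/2.7 = 0.338889
tan δ = Δθ·L/(v·dt) = -0.473961  →  δ = -0.4426

δ = -0.4426, a = -2.0480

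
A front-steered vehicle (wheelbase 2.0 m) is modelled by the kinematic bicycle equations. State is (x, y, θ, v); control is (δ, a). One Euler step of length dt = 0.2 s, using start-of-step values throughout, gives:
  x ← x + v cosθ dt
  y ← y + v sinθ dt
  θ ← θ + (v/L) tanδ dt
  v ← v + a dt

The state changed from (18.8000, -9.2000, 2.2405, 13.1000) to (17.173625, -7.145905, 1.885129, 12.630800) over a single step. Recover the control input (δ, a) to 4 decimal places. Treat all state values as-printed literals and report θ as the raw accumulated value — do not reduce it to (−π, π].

a = (v'−v)/dt = (-0.469200)/0.2 = -2.3460
Δθ = θ'−θ = -0.355371;  (v·dt/L) = 13.1000·0.2/2.0 = 1.310000
tan δ = Δθ·L/(v·dt) = -0.271276  →  δ = -0.2649

δ = -0.2649, a = -2.3460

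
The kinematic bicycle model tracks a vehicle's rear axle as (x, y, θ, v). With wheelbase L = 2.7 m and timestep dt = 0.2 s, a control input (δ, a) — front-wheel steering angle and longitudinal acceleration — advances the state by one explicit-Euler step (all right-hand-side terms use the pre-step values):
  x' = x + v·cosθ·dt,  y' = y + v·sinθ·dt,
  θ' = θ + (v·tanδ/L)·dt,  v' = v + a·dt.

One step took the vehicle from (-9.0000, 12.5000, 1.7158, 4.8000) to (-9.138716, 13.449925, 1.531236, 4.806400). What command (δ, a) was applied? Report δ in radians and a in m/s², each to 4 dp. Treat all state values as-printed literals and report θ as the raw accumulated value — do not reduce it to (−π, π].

a = (v'−v)/dt = (0.006400)/0.2 = 0.0320
Δθ = θ'−θ = -0.184564;  (v·dt/L) = 4.8000·0.2/2.7 = 0.355556
tan δ = Δθ·L/(v·dt) = -0.519086  →  δ = -0.4788

δ = -0.4788, a = 0.0320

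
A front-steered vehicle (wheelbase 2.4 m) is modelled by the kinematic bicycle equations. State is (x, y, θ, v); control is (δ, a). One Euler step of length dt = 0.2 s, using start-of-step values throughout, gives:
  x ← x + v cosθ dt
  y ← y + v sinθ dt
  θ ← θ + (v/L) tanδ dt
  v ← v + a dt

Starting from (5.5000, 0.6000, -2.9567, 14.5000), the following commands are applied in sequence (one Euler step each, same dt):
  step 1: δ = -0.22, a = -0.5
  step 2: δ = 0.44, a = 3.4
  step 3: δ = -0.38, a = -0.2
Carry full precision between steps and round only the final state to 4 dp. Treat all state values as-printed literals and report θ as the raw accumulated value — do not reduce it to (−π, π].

(-2.8958, -1.0794, -3.1639, 15.0400)

after step 1 (δ=-0.22, a=-0.5): (2.649428, 0.066861, -3.226907, 14.400000)
after step 2 (δ=0.44, a=3.4): (-0.220098, 0.312268, -2.661970, 15.080000)
after step 3 (δ=-0.38, a=-0.2): (-2.895800, -1.079448, -3.163899, 15.040000)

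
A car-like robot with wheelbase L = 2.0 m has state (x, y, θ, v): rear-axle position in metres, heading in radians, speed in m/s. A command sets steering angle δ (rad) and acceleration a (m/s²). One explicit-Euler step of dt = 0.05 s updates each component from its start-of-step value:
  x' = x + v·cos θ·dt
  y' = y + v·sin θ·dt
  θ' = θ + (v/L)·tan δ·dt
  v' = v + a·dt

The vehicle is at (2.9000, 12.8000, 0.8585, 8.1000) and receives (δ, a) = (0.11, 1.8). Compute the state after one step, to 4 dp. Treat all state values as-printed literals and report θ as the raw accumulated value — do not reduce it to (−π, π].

x' = 2.9000 + 8.1000·cos(0.8585)·0.05 = 3.1647
y' = 12.8000 + 8.1000·sin(0.8585)·0.05 = 13.1065
θ' = 0.8585 + (8.1000/2.0)·tan(0.11)·0.05 = 0.8809
v' = 8.1000 + 1.8000·0.05 = 8.1900

(3.1647, 13.1065, 0.8809, 8.1900)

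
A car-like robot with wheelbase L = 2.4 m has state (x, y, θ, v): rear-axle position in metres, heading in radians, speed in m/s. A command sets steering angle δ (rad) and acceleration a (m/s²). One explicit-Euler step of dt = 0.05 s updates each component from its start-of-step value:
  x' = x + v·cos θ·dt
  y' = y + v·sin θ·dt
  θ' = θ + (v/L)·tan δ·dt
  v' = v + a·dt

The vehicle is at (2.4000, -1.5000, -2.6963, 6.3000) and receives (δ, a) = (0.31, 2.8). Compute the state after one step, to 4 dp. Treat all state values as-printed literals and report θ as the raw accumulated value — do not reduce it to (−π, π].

(2.1157, -1.6357, -2.6543, 6.4400)

x' = 2.4000 + 6.3000·cos(-2.6963)·0.05 = 2.1157
y' = -1.5000 + 6.3000·sin(-2.6963)·0.05 = -1.6357
θ' = -2.6963 + (6.3000/2.4)·tan(0.31)·0.05 = -2.6543
v' = 6.3000 + 2.8000·0.05 = 6.4400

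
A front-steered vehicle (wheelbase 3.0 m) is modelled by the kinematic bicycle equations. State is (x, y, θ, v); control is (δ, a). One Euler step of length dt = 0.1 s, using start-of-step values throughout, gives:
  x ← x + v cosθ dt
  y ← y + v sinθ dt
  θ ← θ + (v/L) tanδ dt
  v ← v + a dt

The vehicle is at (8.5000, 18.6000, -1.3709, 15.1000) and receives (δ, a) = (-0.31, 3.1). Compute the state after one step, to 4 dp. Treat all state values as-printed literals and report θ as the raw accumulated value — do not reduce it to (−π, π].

(8.7998, 17.1201, -1.5321, 15.4100)

x' = 8.5000 + 15.1000·cos(-1.3709)·0.1 = 8.7998
y' = 18.6000 + 15.1000·sin(-1.3709)·0.1 = 17.1201
θ' = -1.3709 + (15.1000/3.0)·tan(-0.31)·0.1 = -1.5321
v' = 15.1000 + 3.1000·0.1 = 15.4100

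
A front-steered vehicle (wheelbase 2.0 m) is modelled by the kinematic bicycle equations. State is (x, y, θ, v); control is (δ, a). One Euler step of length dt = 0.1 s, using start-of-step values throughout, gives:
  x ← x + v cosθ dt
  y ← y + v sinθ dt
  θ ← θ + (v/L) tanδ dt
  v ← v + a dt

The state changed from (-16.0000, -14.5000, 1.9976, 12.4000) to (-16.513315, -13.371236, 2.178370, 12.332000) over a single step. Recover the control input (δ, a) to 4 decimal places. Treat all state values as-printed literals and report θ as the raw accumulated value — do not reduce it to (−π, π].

δ = 0.2837, a = -0.6800

a = (v'−v)/dt = (-0.068000)/0.1 = -0.6800
Δθ = θ'−θ = 0.180770;  (v·dt/L) = 12.4000·0.1/2.0 = 0.620000
tan δ = Δθ·L/(v·dt) = 0.291565  →  δ = 0.2837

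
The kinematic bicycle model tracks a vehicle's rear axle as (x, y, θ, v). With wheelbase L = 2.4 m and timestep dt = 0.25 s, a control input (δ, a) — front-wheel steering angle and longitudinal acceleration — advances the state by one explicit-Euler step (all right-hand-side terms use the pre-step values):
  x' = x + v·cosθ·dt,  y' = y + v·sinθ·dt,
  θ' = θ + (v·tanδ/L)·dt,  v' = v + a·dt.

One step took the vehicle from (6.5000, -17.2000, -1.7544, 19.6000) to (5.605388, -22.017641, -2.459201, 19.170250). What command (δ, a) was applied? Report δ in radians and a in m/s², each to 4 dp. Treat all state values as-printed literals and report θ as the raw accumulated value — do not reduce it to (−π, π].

δ = -0.3324, a = -1.7190

a = (v'−v)/dt = (-0.429750)/0.25 = -1.7190
Δθ = θ'−θ = -0.704801;  (v·dt/L) = 19.6000·0.25/2.4 = 2.041667
tan δ = Δθ·L/(v·dt) = -0.345209  →  δ = -0.3324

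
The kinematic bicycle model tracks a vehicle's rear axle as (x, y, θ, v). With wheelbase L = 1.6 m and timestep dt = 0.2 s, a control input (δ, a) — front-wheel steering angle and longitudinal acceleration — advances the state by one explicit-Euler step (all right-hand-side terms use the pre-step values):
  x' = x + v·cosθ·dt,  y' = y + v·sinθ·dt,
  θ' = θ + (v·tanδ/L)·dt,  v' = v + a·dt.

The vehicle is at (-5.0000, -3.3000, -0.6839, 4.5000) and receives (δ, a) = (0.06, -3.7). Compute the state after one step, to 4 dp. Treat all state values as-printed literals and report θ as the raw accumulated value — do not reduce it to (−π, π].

(-4.3024, -3.8686, -0.6501, 3.7600)

x' = -5.0000 + 4.5000·cos(-0.6839)·0.2 = -4.3024
y' = -3.3000 + 4.5000·sin(-0.6839)·0.2 = -3.8686
θ' = -0.6839 + (4.5000/1.6)·tan(0.06)·0.2 = -0.6501
v' = 4.5000 − 3.7000·0.2 = 3.7600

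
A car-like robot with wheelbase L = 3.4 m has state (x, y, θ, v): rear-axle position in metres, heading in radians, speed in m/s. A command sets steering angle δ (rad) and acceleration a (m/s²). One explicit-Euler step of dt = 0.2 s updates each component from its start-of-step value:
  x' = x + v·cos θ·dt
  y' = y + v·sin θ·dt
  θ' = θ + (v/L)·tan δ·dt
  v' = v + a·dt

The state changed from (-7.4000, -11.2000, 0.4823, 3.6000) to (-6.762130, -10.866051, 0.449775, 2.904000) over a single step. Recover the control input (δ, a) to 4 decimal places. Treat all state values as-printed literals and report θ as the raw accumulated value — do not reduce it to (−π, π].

δ = -0.1524, a = -3.4800

a = (v'−v)/dt = (-0.696000)/0.2 = -3.4800
Δθ = θ'−θ = -0.032525;  (v·dt/L) = 3.6000·0.2/3.4 = 0.211765
tan δ = Δθ·L/(v·dt) = -0.153590  →  δ = -0.1524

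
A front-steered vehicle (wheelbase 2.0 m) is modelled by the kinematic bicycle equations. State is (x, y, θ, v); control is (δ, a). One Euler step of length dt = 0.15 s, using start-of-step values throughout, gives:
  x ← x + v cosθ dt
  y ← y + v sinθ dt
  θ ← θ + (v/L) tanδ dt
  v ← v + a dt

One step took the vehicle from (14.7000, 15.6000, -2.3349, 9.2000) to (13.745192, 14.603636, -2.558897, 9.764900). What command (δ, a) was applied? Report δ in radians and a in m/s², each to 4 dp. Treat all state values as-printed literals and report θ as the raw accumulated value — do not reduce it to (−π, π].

a = (v'−v)/dt = (0.564900)/0.15 = 3.7660
Δθ = θ'−θ = -0.223997;  (v·dt/L) = 9.2000·0.15/2.0 = 0.690000
tan δ = Δθ·L/(v·dt) = -0.324633  →  δ = -0.3139

δ = -0.3139, a = 3.7660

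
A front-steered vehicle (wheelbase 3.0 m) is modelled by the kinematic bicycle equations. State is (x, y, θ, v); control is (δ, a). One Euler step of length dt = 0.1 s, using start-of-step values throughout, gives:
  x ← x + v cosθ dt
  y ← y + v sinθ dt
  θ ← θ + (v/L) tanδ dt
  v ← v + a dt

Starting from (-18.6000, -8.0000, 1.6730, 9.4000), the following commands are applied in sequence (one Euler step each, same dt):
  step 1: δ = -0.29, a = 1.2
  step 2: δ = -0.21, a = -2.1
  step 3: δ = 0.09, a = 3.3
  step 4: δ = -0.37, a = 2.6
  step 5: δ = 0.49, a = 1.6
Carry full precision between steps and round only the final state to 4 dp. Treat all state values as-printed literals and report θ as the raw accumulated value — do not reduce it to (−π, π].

(-18.4661, -3.2420, 1.5913, 10.0600)

after step 1 (δ=-0.29, a=1.2): (-18.695904, -7.064905, 1.579497, 9.520000)
after step 2 (δ=-0.21, a=-2.1): (-18.704188, -6.112941, 1.511860, 9.310000)
after step 3 (δ=0.09, a=3.3): (-18.649350, -5.183558, 1.539866, 9.640000)
after step 4 (δ=-0.37, a=2.6): (-18.619537, -4.220019, 1.415232, 9.900000)
after step 5 (δ=0.49, a=1.6): (-18.466150, -3.241974, 1.591251, 10.060000)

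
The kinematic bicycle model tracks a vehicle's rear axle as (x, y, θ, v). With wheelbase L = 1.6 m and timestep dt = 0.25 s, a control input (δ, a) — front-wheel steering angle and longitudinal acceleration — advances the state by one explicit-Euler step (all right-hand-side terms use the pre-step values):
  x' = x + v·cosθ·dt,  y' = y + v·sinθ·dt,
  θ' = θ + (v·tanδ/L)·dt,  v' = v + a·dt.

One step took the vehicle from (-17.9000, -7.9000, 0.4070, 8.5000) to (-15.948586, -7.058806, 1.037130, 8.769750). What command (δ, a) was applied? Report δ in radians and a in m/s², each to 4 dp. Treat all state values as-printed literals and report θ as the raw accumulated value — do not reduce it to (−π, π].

δ = 0.4430, a = 1.0790

a = (v'−v)/dt = (0.269750)/0.25 = 1.0790
Δθ = θ'−θ = 0.630130;  (v·dt/L) = 8.5000·0.25/1.6 = 1.328125
tan δ = Δθ·L/(v·dt) = 0.474451  →  δ = 0.4430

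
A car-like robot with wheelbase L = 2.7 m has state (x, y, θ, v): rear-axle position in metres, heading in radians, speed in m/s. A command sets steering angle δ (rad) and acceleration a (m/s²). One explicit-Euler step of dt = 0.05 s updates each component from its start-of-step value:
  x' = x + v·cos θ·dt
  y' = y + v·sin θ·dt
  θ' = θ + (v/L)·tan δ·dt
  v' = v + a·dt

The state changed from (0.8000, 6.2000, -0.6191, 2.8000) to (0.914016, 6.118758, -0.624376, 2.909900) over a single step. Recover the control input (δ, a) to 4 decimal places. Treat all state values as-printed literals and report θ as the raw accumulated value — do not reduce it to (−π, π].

a = (v'−v)/dt = (0.109900)/0.05 = 2.1980
Δθ = θ'−θ = -0.005276;  (v·dt/L) = 2.8000·0.05/2.7 = 0.051852
tan δ = Δθ·L/(v·dt) = -0.101751  →  δ = -0.1014

δ = -0.1014, a = 2.1980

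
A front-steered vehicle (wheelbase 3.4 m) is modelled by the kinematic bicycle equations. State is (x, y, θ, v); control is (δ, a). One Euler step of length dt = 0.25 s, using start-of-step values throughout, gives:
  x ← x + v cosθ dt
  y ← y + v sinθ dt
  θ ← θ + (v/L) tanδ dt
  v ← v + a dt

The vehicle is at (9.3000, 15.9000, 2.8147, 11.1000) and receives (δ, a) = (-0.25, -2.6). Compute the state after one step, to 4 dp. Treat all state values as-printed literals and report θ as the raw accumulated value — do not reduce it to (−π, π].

x' = 9.3000 + 11.1000·cos(2.8147)·0.25 = 6.6720
y' = 15.9000 + 11.1000·sin(2.8147)·0.25 = 16.7911
θ' = 2.8147 + (11.1000/3.4)·tan(-0.25)·0.25 = 2.6063
v' = 11.1000 − 2.6000·0.25 = 10.4500

(6.6720, 16.7911, 2.6063, 10.4500)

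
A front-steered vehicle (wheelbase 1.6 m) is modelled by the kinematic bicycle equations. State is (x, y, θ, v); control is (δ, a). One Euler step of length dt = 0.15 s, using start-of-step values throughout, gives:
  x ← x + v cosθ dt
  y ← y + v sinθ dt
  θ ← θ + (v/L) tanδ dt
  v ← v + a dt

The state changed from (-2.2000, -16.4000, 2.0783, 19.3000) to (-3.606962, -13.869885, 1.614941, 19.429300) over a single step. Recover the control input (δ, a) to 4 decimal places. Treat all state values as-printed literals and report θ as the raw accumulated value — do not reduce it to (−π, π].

δ = -0.2507, a = 0.8620

a = (v'−v)/dt = (0.129300)/0.15 = 0.8620
Δθ = θ'−θ = -0.463359;  (v·dt/L) = 19.3000·0.15/1.6 = 1.809375
tan δ = Δθ·L/(v·dt) = -0.256088  →  δ = -0.2507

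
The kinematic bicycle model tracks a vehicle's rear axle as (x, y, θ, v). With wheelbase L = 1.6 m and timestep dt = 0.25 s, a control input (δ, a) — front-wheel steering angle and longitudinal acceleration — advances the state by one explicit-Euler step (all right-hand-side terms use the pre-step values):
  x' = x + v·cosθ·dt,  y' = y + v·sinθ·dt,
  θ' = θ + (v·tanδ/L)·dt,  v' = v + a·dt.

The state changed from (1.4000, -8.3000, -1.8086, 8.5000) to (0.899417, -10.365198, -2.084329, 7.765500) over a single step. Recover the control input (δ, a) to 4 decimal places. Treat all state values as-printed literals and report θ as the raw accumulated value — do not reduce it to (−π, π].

a = (v'−v)/dt = (-0.734500)/0.25 = -2.9380
Δθ = θ'−θ = -0.275729;  (v·dt/L) = 8.5000·0.25/1.6 = 1.328125
tan δ = Δθ·L/(v·dt) = -0.207608  →  δ = -0.2047

δ = -0.2047, a = -2.9380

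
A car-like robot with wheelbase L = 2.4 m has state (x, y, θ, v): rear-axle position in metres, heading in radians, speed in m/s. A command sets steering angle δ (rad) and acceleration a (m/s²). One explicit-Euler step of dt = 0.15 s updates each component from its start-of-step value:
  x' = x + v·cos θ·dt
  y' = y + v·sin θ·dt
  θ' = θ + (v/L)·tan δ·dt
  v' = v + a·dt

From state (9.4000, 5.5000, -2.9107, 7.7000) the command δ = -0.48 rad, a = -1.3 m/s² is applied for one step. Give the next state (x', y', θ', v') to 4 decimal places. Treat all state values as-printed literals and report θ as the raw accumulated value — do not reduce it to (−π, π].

x' = 9.4000 + 7.7000·cos(-2.9107)·0.15 = 8.2757
y' = 5.5000 + 7.7000·sin(-2.9107)·0.15 = 5.2357
θ' = -2.9107 + (7.7000/2.4)·tan(-0.48)·0.15 = -3.1612
v' = 7.7000 − 1.3000·0.15 = 7.5050

(8.2757, 5.2357, -3.1612, 7.5050)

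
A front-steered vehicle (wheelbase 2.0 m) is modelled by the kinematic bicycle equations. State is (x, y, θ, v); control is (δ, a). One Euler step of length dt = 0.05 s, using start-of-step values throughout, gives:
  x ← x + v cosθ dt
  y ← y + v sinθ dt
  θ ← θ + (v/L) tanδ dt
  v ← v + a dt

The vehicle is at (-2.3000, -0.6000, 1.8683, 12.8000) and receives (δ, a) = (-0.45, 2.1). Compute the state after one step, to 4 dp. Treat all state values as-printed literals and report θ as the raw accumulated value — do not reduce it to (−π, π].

x' = -2.3000 + 12.8000·cos(1.8683)·0.05 = -2.4876
y' = -0.6000 + 12.8000·sin(1.8683)·0.05 = 0.0119
θ' = 1.8683 + (12.8000/2.0)·tan(-0.45)·0.05 = 1.7137
v' = 12.8000 + 2.1000·0.05 = 12.9050

(-2.4876, 0.0119, 1.7137, 12.9050)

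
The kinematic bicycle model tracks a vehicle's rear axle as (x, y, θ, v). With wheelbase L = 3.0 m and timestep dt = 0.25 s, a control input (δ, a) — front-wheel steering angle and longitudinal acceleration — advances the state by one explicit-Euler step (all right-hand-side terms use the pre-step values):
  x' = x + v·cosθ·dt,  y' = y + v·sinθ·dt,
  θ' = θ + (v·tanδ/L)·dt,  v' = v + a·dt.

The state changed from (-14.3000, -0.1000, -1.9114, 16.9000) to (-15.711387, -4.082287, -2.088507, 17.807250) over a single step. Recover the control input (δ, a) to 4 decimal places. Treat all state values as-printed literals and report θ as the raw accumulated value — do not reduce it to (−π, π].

δ = -0.1251, a = 3.6290

a = (v'−v)/dt = (0.907250)/0.25 = 3.6290
Δθ = θ'−θ = -0.177107;  (v·dt/L) = 16.9000·0.25/3.0 = 1.408333
tan δ = Δθ·L/(v·dt) = -0.125756  →  δ = -0.1251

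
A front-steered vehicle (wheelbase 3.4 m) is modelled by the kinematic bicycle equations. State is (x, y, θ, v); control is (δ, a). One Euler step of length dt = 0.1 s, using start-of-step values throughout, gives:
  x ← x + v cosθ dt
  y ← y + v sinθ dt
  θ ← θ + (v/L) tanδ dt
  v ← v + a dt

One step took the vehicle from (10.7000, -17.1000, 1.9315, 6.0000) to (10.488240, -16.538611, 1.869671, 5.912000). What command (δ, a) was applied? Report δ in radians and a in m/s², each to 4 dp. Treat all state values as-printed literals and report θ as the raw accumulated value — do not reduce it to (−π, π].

δ = -0.3370, a = -0.8800

a = (v'−v)/dt = (-0.088000)/0.1 = -0.8800
Δθ = θ'−θ = -0.061829;  (v·dt/L) = 6.0000·0.1/3.4 = 0.176471
tan δ = Δθ·L/(v·dt) = -0.350364  →  δ = -0.3370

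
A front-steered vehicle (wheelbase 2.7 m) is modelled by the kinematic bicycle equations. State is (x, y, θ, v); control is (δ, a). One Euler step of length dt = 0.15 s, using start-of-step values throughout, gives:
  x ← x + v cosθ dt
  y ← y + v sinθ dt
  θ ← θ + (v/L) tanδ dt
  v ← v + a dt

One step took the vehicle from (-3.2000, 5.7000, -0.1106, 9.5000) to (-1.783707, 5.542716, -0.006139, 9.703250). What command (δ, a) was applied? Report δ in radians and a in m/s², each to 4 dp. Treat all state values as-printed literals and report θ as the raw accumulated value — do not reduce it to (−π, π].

a = (v'−v)/dt = (0.203250)/0.15 = 1.3550
Δθ = θ'−θ = 0.104461;  (v·dt/L) = 9.5000·0.15/2.7 = 0.527778
tan δ = Δθ·L/(v·dt) = 0.197926  →  δ = 0.1954

δ = 0.1954, a = 1.3550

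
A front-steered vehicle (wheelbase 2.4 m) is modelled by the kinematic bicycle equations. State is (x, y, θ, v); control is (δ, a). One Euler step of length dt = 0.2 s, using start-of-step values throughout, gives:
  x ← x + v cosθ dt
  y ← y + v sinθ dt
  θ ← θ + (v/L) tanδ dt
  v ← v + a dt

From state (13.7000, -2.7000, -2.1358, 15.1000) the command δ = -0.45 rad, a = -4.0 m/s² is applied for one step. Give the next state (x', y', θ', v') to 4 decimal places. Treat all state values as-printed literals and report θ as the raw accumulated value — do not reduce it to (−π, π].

(12.0830, -5.2507, -2.7436, 14.3000)

x' = 13.7000 + 15.1000·cos(-2.1358)·0.2 = 12.0830
y' = -2.7000 + 15.1000·sin(-2.1358)·0.2 = -5.2507
θ' = -2.1358 + (15.1000/2.4)·tan(-0.45)·0.2 = -2.7436
v' = 15.1000 − 4.0000·0.2 = 14.3000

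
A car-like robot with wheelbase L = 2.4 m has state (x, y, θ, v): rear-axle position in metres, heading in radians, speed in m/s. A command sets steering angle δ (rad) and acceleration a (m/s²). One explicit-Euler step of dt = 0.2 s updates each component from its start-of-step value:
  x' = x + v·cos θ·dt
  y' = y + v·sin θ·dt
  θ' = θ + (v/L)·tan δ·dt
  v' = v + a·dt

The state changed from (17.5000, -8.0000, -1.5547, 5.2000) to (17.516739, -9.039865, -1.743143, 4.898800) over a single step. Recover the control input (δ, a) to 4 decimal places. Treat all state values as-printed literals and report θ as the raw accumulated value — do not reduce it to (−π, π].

δ = -0.4102, a = -1.5060

a = (v'−v)/dt = (-0.301200)/0.2 = -1.5060
Δθ = θ'−θ = -0.188443;  (v·dt/L) = 5.2000·0.2/2.4 = 0.433333
tan δ = Δθ·L/(v·dt) = -0.434868  →  δ = -0.4102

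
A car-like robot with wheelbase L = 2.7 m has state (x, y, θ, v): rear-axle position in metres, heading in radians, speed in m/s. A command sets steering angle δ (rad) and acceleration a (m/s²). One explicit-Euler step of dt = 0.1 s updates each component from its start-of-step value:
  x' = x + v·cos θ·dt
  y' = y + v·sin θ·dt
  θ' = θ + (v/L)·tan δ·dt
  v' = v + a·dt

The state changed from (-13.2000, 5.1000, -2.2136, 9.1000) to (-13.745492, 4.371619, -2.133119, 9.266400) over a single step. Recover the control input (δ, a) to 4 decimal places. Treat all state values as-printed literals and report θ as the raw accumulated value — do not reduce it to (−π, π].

a = (v'−v)/dt = (0.166400)/0.1 = 1.6640
Δθ = θ'−θ = 0.080481;  (v·dt/L) = 9.1000·0.1/2.7 = 0.337037
tan δ = Δθ·L/(v·dt) = 0.238790  →  δ = 0.2344

δ = 0.2344, a = 1.6640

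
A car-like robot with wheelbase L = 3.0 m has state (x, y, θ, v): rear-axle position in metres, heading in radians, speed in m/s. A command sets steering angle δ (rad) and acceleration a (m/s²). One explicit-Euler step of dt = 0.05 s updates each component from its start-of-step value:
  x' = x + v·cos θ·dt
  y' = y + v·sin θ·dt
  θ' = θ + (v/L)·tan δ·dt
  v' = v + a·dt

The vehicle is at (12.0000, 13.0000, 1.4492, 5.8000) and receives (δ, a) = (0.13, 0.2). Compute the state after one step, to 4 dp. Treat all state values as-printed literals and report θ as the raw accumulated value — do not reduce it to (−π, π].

x' = 12.0000 + 5.8000·cos(1.4492)·0.05 = 12.0352
y' = 13.0000 + 5.8000·sin(1.4492)·0.05 = 13.2879
θ' = 1.4492 + (5.8000/3.0)·tan(0.13)·0.05 = 1.4618
v' = 5.8000 + 0.2000·0.05 = 5.8100

(12.0352, 13.2879, 1.4618, 5.8100)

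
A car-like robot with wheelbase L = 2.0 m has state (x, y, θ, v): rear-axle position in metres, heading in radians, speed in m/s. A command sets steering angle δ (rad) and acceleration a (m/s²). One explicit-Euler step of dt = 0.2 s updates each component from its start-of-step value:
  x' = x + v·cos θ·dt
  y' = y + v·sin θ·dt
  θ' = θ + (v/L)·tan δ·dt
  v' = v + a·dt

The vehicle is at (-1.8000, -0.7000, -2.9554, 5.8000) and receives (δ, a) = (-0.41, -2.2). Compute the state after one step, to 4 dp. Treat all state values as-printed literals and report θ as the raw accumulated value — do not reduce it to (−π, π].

(-2.9400, -0.9147, -3.2075, 5.3600)

x' = -1.8000 + 5.8000·cos(-2.9554)·0.2 = -2.9400
y' = -0.7000 + 5.8000·sin(-2.9554)·0.2 = -0.9147
θ' = -2.9554 + (5.8000/2.0)·tan(-0.41)·0.2 = -3.2075
v' = 5.8000 − 2.2000·0.2 = 5.3600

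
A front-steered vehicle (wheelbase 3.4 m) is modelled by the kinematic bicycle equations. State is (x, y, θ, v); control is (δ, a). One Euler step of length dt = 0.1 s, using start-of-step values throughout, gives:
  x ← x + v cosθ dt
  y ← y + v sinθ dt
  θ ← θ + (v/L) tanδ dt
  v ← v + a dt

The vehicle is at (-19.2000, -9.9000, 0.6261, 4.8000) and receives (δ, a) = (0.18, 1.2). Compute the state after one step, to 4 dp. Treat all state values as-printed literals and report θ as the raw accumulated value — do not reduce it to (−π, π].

x' = -19.2000 + 4.8000·cos(0.6261)·0.1 = -18.8110
y' = -9.9000 + 4.8000·sin(0.6261)·0.1 = -9.6187
θ' = 0.6261 + (4.8000/3.4)·tan(0.18)·0.1 = 0.6518
v' = 4.8000 + 1.2000·0.1 = 4.9200

(-18.8110, -9.6187, 0.6518, 4.9200)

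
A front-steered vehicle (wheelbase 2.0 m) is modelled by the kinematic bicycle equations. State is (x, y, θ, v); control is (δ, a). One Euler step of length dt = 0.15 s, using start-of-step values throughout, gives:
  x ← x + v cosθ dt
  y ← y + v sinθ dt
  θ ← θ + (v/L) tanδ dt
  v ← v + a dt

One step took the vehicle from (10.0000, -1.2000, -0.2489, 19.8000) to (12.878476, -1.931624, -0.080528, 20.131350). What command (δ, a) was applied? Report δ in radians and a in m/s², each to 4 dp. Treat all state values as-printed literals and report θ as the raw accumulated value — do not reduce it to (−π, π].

a = (v'−v)/dt = (0.331350)/0.15 = 2.2090
Δθ = θ'−θ = 0.168372;  (v·dt/L) = 19.8000·0.15/2.0 = 1.485000
tan δ = Δθ·L/(v·dt) = 0.113382  →  δ = 0.1129

δ = 0.1129, a = 2.2090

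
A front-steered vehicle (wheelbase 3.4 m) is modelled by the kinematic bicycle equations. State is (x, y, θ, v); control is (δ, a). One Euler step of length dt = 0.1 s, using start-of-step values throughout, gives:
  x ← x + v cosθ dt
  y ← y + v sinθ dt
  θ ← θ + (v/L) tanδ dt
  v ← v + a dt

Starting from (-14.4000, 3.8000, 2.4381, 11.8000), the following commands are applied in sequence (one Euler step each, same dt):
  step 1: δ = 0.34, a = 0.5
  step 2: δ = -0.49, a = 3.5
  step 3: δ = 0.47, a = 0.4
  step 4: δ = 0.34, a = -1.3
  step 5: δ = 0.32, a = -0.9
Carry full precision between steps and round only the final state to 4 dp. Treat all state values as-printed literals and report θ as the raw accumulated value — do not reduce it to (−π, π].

after step 1 (δ=0.34, a=0.5): (-15.299853, 4.563324, 2.560868, 11.850000)
after step 2 (δ=-0.49, a=3.5): (-16.290590, 5.213451, 2.374966, 12.200000)
after step 3 (δ=0.47, a=0.4): (-17.169301, 6.059777, 2.557236, 12.240000)
after step 4 (δ=0.34, a=-1.3): (-18.190200, 6.735012, 2.684581, 12.110000)
after step 5 (δ=0.32, a=-0.9): (-19.276921, 7.269388, 2.802615, 12.020000)

(-19.2769, 7.2694, 2.8026, 12.0200)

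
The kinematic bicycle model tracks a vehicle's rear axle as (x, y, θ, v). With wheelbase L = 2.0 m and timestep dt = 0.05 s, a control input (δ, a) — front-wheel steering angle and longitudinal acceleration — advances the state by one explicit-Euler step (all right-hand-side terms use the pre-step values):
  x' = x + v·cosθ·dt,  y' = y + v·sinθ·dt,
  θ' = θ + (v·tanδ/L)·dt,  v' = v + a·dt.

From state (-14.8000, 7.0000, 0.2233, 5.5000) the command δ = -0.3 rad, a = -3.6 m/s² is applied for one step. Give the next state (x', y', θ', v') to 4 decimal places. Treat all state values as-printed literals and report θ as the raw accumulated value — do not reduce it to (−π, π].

x' = -14.8000 + 5.5000·cos(0.2233)·0.05 = -14.5318
y' = 7.0000 + 5.5000·sin(0.2233)·0.05 = 7.0609
θ' = 0.2233 + (5.5000/2.0)·tan(-0.3)·0.05 = 0.1808
v' = 5.5000 − 3.6000·0.05 = 5.3200

(-14.5318, 7.0609, 0.1808, 5.3200)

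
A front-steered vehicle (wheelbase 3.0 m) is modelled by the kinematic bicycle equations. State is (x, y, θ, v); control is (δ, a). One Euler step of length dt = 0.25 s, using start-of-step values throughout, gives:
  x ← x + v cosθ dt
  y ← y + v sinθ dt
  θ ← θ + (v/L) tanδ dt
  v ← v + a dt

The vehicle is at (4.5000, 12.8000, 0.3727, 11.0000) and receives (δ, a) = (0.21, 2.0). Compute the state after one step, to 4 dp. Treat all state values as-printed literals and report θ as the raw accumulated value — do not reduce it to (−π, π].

(7.0612, 13.8014, 0.5681, 11.5000)

x' = 4.5000 + 11.0000·cos(0.3727)·0.25 = 7.0612
y' = 12.8000 + 11.0000·sin(0.3727)·0.25 = 13.8014
θ' = 0.3727 + (11.0000/3.0)·tan(0.21)·0.25 = 0.5681
v' = 11.0000 + 2.0000·0.25 = 11.5000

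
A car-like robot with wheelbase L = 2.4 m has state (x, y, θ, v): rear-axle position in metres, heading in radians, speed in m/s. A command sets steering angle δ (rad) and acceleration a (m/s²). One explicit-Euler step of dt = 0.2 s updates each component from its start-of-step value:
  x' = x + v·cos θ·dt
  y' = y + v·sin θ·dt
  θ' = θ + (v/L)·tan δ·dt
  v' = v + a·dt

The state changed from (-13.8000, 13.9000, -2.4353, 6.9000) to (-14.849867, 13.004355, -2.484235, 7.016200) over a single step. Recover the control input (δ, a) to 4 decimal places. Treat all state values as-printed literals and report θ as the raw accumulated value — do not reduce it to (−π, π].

δ = -0.0849, a = 0.5810

a = (v'−v)/dt = (0.116200)/0.2 = 0.5810
Δθ = θ'−θ = -0.048935;  (v·dt/L) = 6.9000·0.2/2.4 = 0.575000
tan δ = Δθ·L/(v·dt) = -0.085104  →  δ = -0.0849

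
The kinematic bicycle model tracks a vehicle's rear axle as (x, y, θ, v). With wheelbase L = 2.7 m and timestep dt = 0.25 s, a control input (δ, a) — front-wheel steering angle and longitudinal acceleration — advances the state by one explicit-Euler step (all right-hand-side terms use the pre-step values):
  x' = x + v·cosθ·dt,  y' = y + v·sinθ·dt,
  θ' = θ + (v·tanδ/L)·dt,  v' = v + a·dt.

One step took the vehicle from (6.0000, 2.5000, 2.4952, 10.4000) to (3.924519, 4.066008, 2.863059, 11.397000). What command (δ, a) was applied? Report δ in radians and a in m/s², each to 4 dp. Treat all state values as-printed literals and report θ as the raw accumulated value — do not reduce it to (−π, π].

a = (v'−v)/dt = (0.997000)/0.25 = 3.9880
Δθ = θ'−θ = 0.367859;  (v·dt/L) = 10.4000·0.25/2.7 = 0.962963
tan δ = Δθ·L/(v·dt) = 0.382007  →  δ = 0.3649

δ = 0.3649, a = 3.9880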